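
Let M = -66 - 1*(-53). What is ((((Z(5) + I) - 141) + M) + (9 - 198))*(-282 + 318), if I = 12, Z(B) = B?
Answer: -11736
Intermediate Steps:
M = -13 (M = -66 + 53 = -13)
((((Z(5) + I) - 141) + M) + (9 - 198))*(-282 + 318) = ((((5 + 12) - 141) - 13) + (9 - 198))*(-282 + 318) = (((17 - 141) - 13) - 189)*36 = ((-124 - 13) - 189)*36 = (-137 - 189)*36 = -326*36 = -11736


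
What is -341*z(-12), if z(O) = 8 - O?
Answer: -6820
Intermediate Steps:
-341*z(-12) = -341*(8 - 1*(-12)) = -341*(8 + 12) = -341*20 = -6820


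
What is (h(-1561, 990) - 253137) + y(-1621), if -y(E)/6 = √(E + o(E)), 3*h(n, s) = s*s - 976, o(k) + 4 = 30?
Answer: 219713/3 - 6*I*√1595 ≈ 73238.0 - 239.62*I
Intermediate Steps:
o(k) = 26 (o(k) = -4 + 30 = 26)
h(n, s) = -976/3 + s²/3 (h(n, s) = (s*s - 976)/3 = (s² - 976)/3 = (-976 + s²)/3 = -976/3 + s²/3)
y(E) = -6*√(26 + E) (y(E) = -6*√(E + 26) = -6*√(26 + E))
(h(-1561, 990) - 253137) + y(-1621) = ((-976/3 + (⅓)*990²) - 253137) - 6*√(26 - 1621) = ((-976/3 + (⅓)*980100) - 253137) - 6*I*√1595 = ((-976/3 + 326700) - 253137) - 6*I*√1595 = (979124/3 - 253137) - 6*I*√1595 = 219713/3 - 6*I*√1595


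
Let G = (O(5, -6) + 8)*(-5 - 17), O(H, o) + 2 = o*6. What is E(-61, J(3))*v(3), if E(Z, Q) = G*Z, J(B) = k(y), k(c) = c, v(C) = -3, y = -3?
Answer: 120780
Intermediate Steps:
O(H, o) = -2 + 6*o (O(H, o) = -2 + o*6 = -2 + 6*o)
J(B) = -3
G = 660 (G = ((-2 + 6*(-6)) + 8)*(-5 - 17) = ((-2 - 36) + 8)*(-22) = (-38 + 8)*(-22) = -30*(-22) = 660)
E(Z, Q) = 660*Z
E(-61, J(3))*v(3) = (660*(-61))*(-3) = -40260*(-3) = 120780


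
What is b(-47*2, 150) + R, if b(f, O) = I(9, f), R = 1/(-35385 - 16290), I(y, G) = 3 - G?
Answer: 5012474/51675 ≈ 97.000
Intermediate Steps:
R = -1/51675 (R = 1/(-51675) = -1/51675 ≈ -1.9352e-5)
b(f, O) = 3 - f
b(-47*2, 150) + R = (3 - (-47)*2) - 1/51675 = (3 - 1*(-94)) - 1/51675 = (3 + 94) - 1/51675 = 97 - 1/51675 = 5012474/51675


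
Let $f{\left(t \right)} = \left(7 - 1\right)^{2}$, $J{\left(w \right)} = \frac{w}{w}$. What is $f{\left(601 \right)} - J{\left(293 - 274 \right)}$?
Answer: $35$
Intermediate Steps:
$J{\left(w \right)} = 1$
$f{\left(t \right)} = 36$ ($f{\left(t \right)} = 6^{2} = 36$)
$f{\left(601 \right)} - J{\left(293 - 274 \right)} = 36 - 1 = 35$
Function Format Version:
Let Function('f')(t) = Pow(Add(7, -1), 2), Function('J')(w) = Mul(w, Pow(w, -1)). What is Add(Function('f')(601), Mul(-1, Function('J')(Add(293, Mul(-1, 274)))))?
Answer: 35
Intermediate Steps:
Function('J')(w) = 1
Function('f')(t) = 36 (Function('f')(t) = Pow(6, 2) = 36)
Add(Function('f')(601), Mul(-1, Function('J')(Add(293, Mul(-1, 274))))) = Add(36, Mul(-1, 1)) = Add(36, -1) = 35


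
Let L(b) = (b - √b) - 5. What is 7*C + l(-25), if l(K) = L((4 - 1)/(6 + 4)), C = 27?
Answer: 1843/10 - √30/10 ≈ 183.75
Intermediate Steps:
L(b) = -5 + b - √b
l(K) = -47/10 - √30/10 (l(K) = -5 + (4 - 1)/(6 + 4) - √((4 - 1)/(6 + 4)) = -5 + 3/10 - √(3/10) = -5 + 3/10 - √30/10 = -47/10 - √30/10)
7*C + l(-25) = 7*27 + (-47/10 - √30/10) = 189 + (-47/10 - √30/10) = 1843/10 - √30/10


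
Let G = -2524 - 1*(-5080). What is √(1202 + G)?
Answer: √3758 ≈ 61.303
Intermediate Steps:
G = 2556 (G = -2524 + 5080 = 2556)
√(1202 + G) = √(1202 + 2556) = √3758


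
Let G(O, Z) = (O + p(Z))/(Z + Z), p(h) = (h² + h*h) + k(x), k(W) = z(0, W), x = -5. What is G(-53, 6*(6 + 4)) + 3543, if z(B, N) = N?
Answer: 216151/60 ≈ 3602.5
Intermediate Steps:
k(W) = W
p(h) = -5 + 2*h² (p(h) = (h² + h*h) - 5 = (h² + h²) - 5 = 2*h² - 5 = -5 + 2*h²)
G(O, Z) = (-5 + O + 2*Z²)/(2*Z) (G(O, Z) = (O + (-5 + 2*Z²))/(Z + Z) = (-5 + O + 2*Z²)/((2*Z)) = (-5 + O + 2*Z²)*(1/(2*Z)) = (-5 + O + 2*Z²)/(2*Z))
G(-53, 6*(6 + 4)) + 3543 = (-5 - 53 + 2*(6*(6 + 4))²)/(2*((6*(6 + 4)))) + 3543 = (-5 - 53 + 2*(6*10)²)/(2*((6*10))) + 3543 = (½)*(-5 - 53 + 2*60²)/60 + 3543 = (½)*(1/60)*(-5 - 53 + 2*3600) + 3543 = (½)*(1/60)*(-5 - 53 + 7200) + 3543 = (½)*(1/60)*7142 + 3543 = 3571/60 + 3543 = 216151/60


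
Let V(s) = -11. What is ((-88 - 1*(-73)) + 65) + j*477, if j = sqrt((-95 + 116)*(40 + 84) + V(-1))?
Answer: 50 + 477*sqrt(2593) ≈ 24340.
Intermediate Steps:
j = sqrt(2593) (j = sqrt((-95 + 116)*(40 + 84) - 11) = sqrt(21*124 - 11) = sqrt(2604 - 11) = sqrt(2593) ≈ 50.922)
((-88 - 1*(-73)) + 65) + j*477 = ((-88 - 1*(-73)) + 65) + sqrt(2593)*477 = ((-88 + 73) + 65) + 477*sqrt(2593) = (-15 + 65) + 477*sqrt(2593) = 50 + 477*sqrt(2593)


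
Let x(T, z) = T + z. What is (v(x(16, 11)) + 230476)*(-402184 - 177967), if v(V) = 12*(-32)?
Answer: -133488103892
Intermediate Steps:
v(V) = -384
(v(x(16, 11)) + 230476)*(-402184 - 177967) = (-384 + 230476)*(-402184 - 177967) = 230092*(-580151) = -133488103892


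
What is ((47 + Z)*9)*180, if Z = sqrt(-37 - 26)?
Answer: 76140 + 4860*I*sqrt(7) ≈ 76140.0 + 12858.0*I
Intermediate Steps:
Z = 3*I*sqrt(7) (Z = sqrt(-63) = 3*I*sqrt(7) ≈ 7.9373*I)
((47 + Z)*9)*180 = ((47 + 3*I*sqrt(7))*9)*180 = (423 + 27*I*sqrt(7))*180 = 76140 + 4860*I*sqrt(7)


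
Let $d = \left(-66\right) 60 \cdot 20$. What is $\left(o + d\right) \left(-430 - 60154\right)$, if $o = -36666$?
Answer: $7019625744$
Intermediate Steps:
$d = -79200$ ($d = \left(-3960\right) 20 = -79200$)
$\left(o + d\right) \left(-430 - 60154\right) = \left(-36666 - 79200\right) \left(-430 - 60154\right) = \left(-115866\right) \left(-60584\right) = 7019625744$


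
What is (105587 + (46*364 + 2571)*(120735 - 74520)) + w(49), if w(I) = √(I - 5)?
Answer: 892748312 + 2*√11 ≈ 8.9275e+8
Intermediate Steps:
w(I) = √(-5 + I)
(105587 + (46*364 + 2571)*(120735 - 74520)) + w(49) = (105587 + (46*364 + 2571)*(120735 - 74520)) + √(-5 + 49) = (105587 + (16744 + 2571)*46215) + √44 = (105587 + 19315*46215) + 2*√11 = (105587 + 892642725) + 2*√11 = 892748312 + 2*√11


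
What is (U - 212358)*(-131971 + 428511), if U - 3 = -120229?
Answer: -98624459360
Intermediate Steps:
U = -120226 (U = 3 - 120229 = -120226)
(U - 212358)*(-131971 + 428511) = (-120226 - 212358)*(-131971 + 428511) = -332584*296540 = -98624459360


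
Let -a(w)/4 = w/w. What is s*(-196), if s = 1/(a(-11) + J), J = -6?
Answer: 98/5 ≈ 19.600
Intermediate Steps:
a(w) = -4 (a(w) = -4*w/w = -4*1 = -4)
s = -⅒ (s = 1/(-4 - 6) = 1/(-10) = -⅒ ≈ -0.10000)
s*(-196) = -⅒*(-196) = 98/5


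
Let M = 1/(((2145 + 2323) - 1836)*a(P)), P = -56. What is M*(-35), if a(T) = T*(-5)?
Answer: -1/21056 ≈ -4.7492e-5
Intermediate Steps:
a(T) = -5*T
M = 1/736960 (M = 1/(((2145 + 2323) - 1836)*((-5*(-56)))) = 1/((4468 - 1836)*280) = (1/280)/2632 = (1/2632)*(1/280) = 1/736960 ≈ 1.3569e-6)
M*(-35) = (1/736960)*(-35) = -1/21056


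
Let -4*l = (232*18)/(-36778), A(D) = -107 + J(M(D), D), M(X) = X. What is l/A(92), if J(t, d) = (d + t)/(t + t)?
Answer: -261/974617 ≈ -0.00026780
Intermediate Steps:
J(t, d) = (d + t)/(2*t) (J(t, d) = (d + t)/((2*t)) = (d + t)*(1/(2*t)) = (d + t)/(2*t))
A(D) = -106 (A(D) = -107 + (D + D)/(2*D) = -107 + (2*D)/(2*D) = -107 + 1 = -106)
l = 522/18389 (l = -232*18/(4*(-36778)) = -1044*(-1)/36778 = -¼*(-2088/18389) = 522/18389 ≈ 0.028387)
l/A(92) = (522/18389)/(-106) = (522/18389)*(-1/106) = -261/974617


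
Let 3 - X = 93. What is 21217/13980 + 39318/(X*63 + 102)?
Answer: -17980391/3243360 ≈ -5.5438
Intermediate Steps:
X = -90 (X = 3 - 1*93 = 3 - 93 = -90)
21217/13980 + 39318/(X*63 + 102) = 21217/13980 + 39318/(-90*63 + 102) = 21217*(1/13980) + 39318/(-5670 + 102) = 21217/13980 + 39318/(-5568) = 21217/13980 + 39318*(-1/5568) = 21217/13980 - 6553/928 = -17980391/3243360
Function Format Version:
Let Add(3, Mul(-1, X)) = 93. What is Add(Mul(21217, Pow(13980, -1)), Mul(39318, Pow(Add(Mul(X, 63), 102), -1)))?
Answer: Rational(-17980391, 3243360) ≈ -5.5438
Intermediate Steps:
X = -90 (X = Add(3, Mul(-1, 93)) = Add(3, -93) = -90)
Add(Mul(21217, Pow(13980, -1)), Mul(39318, Pow(Add(Mul(X, 63), 102), -1))) = Add(Mul(21217, Pow(13980, -1)), Mul(39318, Pow(Add(Mul(-90, 63), 102), -1))) = Add(Mul(21217, Rational(1, 13980)), Mul(39318, Pow(Add(-5670, 102), -1))) = Add(Rational(21217, 13980), Mul(39318, Pow(-5568, -1))) = Add(Rational(21217, 13980), Mul(39318, Rational(-1, 5568))) = Add(Rational(21217, 13980), Rational(-6553, 928)) = Rational(-17980391, 3243360)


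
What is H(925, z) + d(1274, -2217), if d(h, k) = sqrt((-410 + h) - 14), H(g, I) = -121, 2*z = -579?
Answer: -121 + 5*sqrt(34) ≈ -91.845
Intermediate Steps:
z = -579/2 (z = (1/2)*(-579) = -579/2 ≈ -289.50)
d(h, k) = sqrt(-424 + h)
H(925, z) + d(1274, -2217) = -121 + sqrt(-424 + 1274) = -121 + sqrt(850) = -121 + 5*sqrt(34)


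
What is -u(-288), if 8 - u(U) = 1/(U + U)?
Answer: -4609/576 ≈ -8.0017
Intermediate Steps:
u(U) = 8 - 1/(2*U) (u(U) = 8 - 1/(U + U) = 8 - 1/(2*U))
-u(-288) = -(8 - ½/(-288)) = -(8 - ½*(-1/288)) = -(8 + 1/576) = -1*4609/576 = -4609/576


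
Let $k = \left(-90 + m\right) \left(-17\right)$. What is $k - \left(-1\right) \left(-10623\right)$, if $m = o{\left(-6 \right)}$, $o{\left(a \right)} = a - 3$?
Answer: $-8940$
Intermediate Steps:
$o{\left(a \right)} = -3 + a$
$m = -9$ ($m = -3 - 6 = -9$)
$k = 1683$ ($k = \left(-90 - 9\right) \left(-17\right) = \left(-99\right) \left(-17\right) = 1683$)
$k - \left(-1\right) \left(-10623\right) = 1683 - \left(-1\right) \left(-10623\right) = 1683 - 10623 = -8940$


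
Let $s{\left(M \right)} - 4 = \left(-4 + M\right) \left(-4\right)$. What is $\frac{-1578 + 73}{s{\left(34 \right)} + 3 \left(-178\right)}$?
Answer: $\frac{301}{130} \approx 2.3154$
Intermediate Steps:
$s{\left(M \right)} = 20 - 4 M$ ($s{\left(M \right)} = 4 + \left(-4 + M\right) \left(-4\right) = 4 - \left(-16 + 4 M\right) = 20 - 4 M$)
$\frac{-1578 + 73}{s{\left(34 \right)} + 3 \left(-178\right)} = \frac{-1578 + 73}{\left(20 - 136\right) + 3 \left(-178\right)} = - \frac{1505}{\left(20 - 136\right) - 534} = - \frac{1505}{-116 - 534} = - \frac{1505}{-650} = \left(-1505\right) \left(- \frac{1}{650}\right) = \frac{301}{130}$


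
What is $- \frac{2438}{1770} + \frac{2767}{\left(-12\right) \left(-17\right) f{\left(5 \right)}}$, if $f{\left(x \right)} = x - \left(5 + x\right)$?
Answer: $- \frac{49229}{12036} \approx -4.0901$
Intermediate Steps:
$f{\left(x \right)} = -5$
$- \frac{2438}{1770} + \frac{2767}{\left(-12\right) \left(-17\right) f{\left(5 \right)}} = - \frac{2438}{1770} + \frac{2767}{\left(-12\right) \left(-17\right) \left(-5\right)} = \left(-2438\right) \frac{1}{1770} + \frac{2767}{204 \left(-5\right)} = - \frac{1219}{885} + \frac{2767}{-1020} = - \frac{1219}{885} + 2767 \left(- \frac{1}{1020}\right) = - \frac{1219}{885} - \frac{2767}{1020} = - \frac{49229}{12036}$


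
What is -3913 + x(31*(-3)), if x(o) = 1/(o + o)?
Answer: -727819/186 ≈ -3913.0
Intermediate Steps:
x(o) = 1/(2*o)
-3913 + x(31*(-3)) = -3913 + 1/(2*((31*(-3)))) = -3913 + (1/2)/(-93) = -3913 + (1/2)*(-1/93) = -3913 - 1/186 = -727819/186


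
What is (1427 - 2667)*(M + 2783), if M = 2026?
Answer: -5963160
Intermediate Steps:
(1427 - 2667)*(M + 2783) = (1427 - 2667)*(2026 + 2783) = -1240*4809 = -5963160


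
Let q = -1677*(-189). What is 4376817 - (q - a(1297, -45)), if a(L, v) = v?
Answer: 4059819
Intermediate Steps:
q = 316953
4376817 - (q - a(1297, -45)) = 4376817 - (316953 - 1*(-45)) = 4376817 - (316953 + 45) = 4376817 - 1*316998 = 4376817 - 316998 = 4059819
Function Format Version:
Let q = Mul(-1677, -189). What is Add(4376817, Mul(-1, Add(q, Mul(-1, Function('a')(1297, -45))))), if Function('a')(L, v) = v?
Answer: 4059819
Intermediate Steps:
q = 316953
Add(4376817, Mul(-1, Add(q, Mul(-1, Function('a')(1297, -45))))) = Add(4376817, Mul(-1, Add(316953, Mul(-1, -45)))) = Add(4376817, Mul(-1, Add(316953, 45))) = Add(4376817, Mul(-1, 316998)) = Add(4376817, -316998) = 4059819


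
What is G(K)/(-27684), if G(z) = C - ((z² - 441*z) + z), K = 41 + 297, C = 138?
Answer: -1923/1538 ≈ -1.2503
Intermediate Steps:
K = 338
G(z) = 138 - z² + 440*z (G(z) = 138 - ((z² - 441*z) + z) = 138 - (z² - 440*z) = 138 + (-z² + 440*z) = 138 - z² + 440*z)
G(K)/(-27684) = (138 - 1*338² + 440*338)/(-27684) = (138 - 1*114244 + 148720)*(-1/27684) = (138 - 114244 + 148720)*(-1/27684) = 34614*(-1/27684) = -1923/1538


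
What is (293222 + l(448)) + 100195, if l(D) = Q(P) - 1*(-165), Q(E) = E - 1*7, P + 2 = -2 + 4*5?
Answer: 393591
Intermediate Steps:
P = 16 (P = -2 + (-2 + 4*5) = -2 + (-2 + 20) = -2 + 18 = 16)
Q(E) = -7 + E (Q(E) = E - 7 = -7 + E)
l(D) = 174 (l(D) = (-7 + 16) - 1*(-165) = 9 + 165 = 174)
(293222 + l(448)) + 100195 = (293222 + 174) + 100195 = 293396 + 100195 = 393591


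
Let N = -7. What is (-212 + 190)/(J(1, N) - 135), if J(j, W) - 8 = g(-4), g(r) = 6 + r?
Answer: 22/125 ≈ 0.17600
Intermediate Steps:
J(j, W) = 10 (J(j, W) = 8 + (6 - 4) = 8 + 2 = 10)
(-212 + 190)/(J(1, N) - 135) = (-212 + 190)/(10 - 135) = -22/(-125) = -22*(-1/125) = 22/125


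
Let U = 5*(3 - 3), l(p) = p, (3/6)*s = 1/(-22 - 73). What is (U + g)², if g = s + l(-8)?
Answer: 580644/9025 ≈ 64.337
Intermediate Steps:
s = -2/95 (s = 2/(-22 - 73) = 2/(-95) = 2*(-1/95) = -2/95 ≈ -0.021053)
g = -762/95 (g = -2/95 - 8 = -762/95 ≈ -8.0211)
U = 0 (U = 5*0 = 0)
(U + g)² = (0 - 762/95)² = (-762/95)² = 580644/9025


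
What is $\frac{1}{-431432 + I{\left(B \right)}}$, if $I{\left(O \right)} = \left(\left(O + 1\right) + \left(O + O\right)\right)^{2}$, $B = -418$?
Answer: $\frac{1}{1138577} \approx 8.7829 \cdot 10^{-7}$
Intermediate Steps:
$I{\left(O \right)} = \left(1 + 3 O\right)^{2}$ ($I{\left(O \right)} = \left(\left(1 + O\right) + 2 O\right)^{2} = \left(1 + 3 O\right)^{2}$)
$\frac{1}{-431432 + I{\left(B \right)}} = \frac{1}{-431432 + \left(1 + 3 \left(-418\right)\right)^{2}} = \frac{1}{-431432 + \left(1 - 1254\right)^{2}} = \frac{1}{-431432 + \left(-1253\right)^{2}} = \frac{1}{-431432 + 1570009} = \frac{1}{1138577}$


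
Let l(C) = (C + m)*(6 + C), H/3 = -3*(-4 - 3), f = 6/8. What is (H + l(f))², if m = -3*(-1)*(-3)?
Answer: 13689/256 ≈ 53.473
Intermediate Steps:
f = ¾ (f = 6*(⅛) = ¾ ≈ 0.75000)
m = -9 (m = 3*(-3) = -9)
H = 63 (H = 3*(-3*(-4 - 3)) = 3*(-3*(-7)) = 3*21 = 63)
l(C) = (-9 + C)*(6 + C) (l(C) = (C - 9)*(6 + C) = (-9 + C)*(6 + C))
(H + l(f))² = (63 + (-54 + (¾)² - 3*¾))² = (63 + (-54 + 9/16 - 9/4))² = (63 - 891/16)² = (117/16)² = 13689/256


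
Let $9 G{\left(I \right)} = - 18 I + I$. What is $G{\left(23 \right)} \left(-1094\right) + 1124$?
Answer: $\frac{437870}{9} \approx 48652.0$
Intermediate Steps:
$G{\left(I \right)} = - \frac{17 I}{9}$ ($G{\left(I \right)} = \frac{- 18 I + I}{9} = \frac{\left(-17\right) I}{9} = - \frac{17 I}{9}$)
$G{\left(23 \right)} \left(-1094\right) + 1124 = \left(- \frac{17}{9}\right) 23 \left(-1094\right) + 1124 = \left(- \frac{391}{9}\right) \left(-1094\right) + 1124 = \frac{427754}{9} + 1124 = \frac{437870}{9}$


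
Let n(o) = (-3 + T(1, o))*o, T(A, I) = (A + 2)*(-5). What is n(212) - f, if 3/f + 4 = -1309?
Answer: -5010405/1313 ≈ -3816.0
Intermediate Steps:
f = -3/1313 (f = 3/(-4 - 1309) = 3/(-1313) = 3*(-1/1313) = -3/1313 ≈ -0.0022848)
T(A, I) = -10 - 5*A (T(A, I) = (2 + A)*(-5) = -10 - 5*A)
n(o) = -18*o (n(o) = (-3 + (-10 - 5*1))*o = (-3 + (-10 - 5))*o = (-3 - 15)*o = -18*o)
n(212) - f = -18*212 - 1*(-3/1313) = -3816 + 3/1313 = -5010405/1313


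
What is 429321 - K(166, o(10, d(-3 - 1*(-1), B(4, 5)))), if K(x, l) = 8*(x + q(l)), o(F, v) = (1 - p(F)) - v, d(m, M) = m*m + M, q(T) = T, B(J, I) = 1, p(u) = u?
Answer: 428105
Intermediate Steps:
d(m, M) = M + m**2 (d(m, M) = m**2 + M = M + m**2)
o(F, v) = 1 - F - v (o(F, v) = (1 - F) - v = 1 - F - v)
K(x, l) = 8*l + 8*x (K(x, l) = 8*(x + l) = 8*(l + x) = 8*l + 8*x)
429321 - K(166, o(10, d(-3 - 1*(-1), B(4, 5)))) = 429321 - (8*(1 - 1*10 - (1 + (-3 - 1*(-1))**2)) + 8*166) = 429321 - (8*(1 - 10 - (1 + (-3 + 1)**2)) + 1328) = 429321 - (8*(1 - 10 - (1 + (-2)**2)) + 1328) = 429321 - (8*(1 - 10 - (1 + 4)) + 1328) = 429321 - (8*(1 - 10 - 1*5) + 1328) = 429321 - (8*(1 - 10 - 5) + 1328) = 429321 - (8*(-14) + 1328) = 429321 - (-112 + 1328) = 429321 - 1*1216 = 429321 - 1216 = 428105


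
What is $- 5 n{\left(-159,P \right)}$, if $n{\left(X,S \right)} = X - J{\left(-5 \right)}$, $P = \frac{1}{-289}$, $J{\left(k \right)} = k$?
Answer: $770$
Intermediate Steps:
$P = - \frac{1}{289} \approx -0.0034602$
$n{\left(X,S \right)} = 5 + X$ ($n{\left(X,S \right)} = X - -5 = X + 5 = 5 + X$)
$- 5 n{\left(-159,P \right)} = - 5 \left(5 - 159\right) = \left(-5\right) \left(-154\right) = 770$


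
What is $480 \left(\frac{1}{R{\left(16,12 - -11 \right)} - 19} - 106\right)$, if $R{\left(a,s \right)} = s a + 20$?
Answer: $- \frac{6258080}{123} \approx -50879.0$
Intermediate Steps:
$R{\left(a,s \right)} = 20 + a s$ ($R{\left(a,s \right)} = a s + 20 = 20 + a s$)
$480 \left(\frac{1}{R{\left(16,12 - -11 \right)} - 19} - 106\right) = 480 \left(\frac{1}{\left(20 + 16 \left(12 - -11\right)\right) - 19} - 106\right) = 480 \left(\frac{1}{\left(20 + 16 \left(12 + 11\right)\right) - 19} - 106\right) = 480 \left(\frac{1}{\left(20 + 16 \cdot 23\right) - 19} - 106\right) = 480 \left(\frac{1}{\left(20 + 368\right) - 19} - 106\right) = 480 \left(\frac{1}{388 - 19} - 106\right) = 480 \left(\frac{1}{369} - 106\right) = 480 \left(- \frac{39113}{369}\right) = - \frac{6258080}{123}$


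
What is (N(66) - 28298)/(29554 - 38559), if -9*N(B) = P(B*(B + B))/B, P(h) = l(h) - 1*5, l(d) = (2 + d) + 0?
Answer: 5605907/1782990 ≈ 3.1441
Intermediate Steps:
l(d) = 2 + d
P(h) = -3 + h (P(h) = (2 + h) - 1*5 = (2 + h) - 5 = -3 + h)
N(B) = -(-3 + 2*B**2)/(9*B) (N(B) = -(-3 + B*(B + B))/(9*B) = -(-3 + B*(2*B))/(9*B) = -(-3 + 2*B**2)/(9*B))
(N(66) - 28298)/(29554 - 38559) = ((1/9)*(3 - 2*66**2)/66 - 28298)/(29554 - 38559) = ((1/9)*(1/66)*(3 - 2*4356) - 28298)/(-9005) = ((1/9)*(1/66)*(3 - 8712) - 28298)*(-1/9005) = ((1/9)*(1/66)*(-8709) - 28298)*(-1/9005) = (-2903/198 - 28298)*(-1/9005) = -5605907/198*(-1/9005) = 5605907/1782990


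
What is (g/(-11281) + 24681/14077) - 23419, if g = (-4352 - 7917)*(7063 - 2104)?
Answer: -98698210475/5475953 ≈ -18024.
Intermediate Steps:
g = -60841971 (g = -12269*4959 = -60841971)
(g/(-11281) + 24681/14077) - 23419 = (-60841971/(-11281) + 24681/14077) - 23419 = (-60841971*(-1/11281) + 24681*(1/14077)) - 23419 = (2097999/389 + 24681/14077) - 23419 = 29543132832/5475953 - 23419 = -98698210475/5475953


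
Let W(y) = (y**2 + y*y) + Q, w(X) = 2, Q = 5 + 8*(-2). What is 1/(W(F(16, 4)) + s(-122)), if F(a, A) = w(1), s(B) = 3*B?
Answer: -1/369 ≈ -0.0027100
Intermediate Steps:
Q = -11 (Q = 5 - 16 = -11)
F(a, A) = 2
W(y) = -11 + 2*y**2 (W(y) = (y**2 + y*y) - 11 = (y**2 + y**2) - 11 = 2*y**2 - 11 = -11 + 2*y**2)
1/(W(F(16, 4)) + s(-122)) = 1/((-11 + 2*2**2) + 3*(-122)) = 1/((-11 + 2*4) - 366) = 1/((-11 + 8) - 366) = 1/(-3 - 366) = 1/(-369) = -1/369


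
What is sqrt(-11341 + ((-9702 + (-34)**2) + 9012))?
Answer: 5*I*sqrt(435) ≈ 104.28*I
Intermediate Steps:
sqrt(-11341 + ((-9702 + (-34)**2) + 9012)) = sqrt(-11341 + ((-9702 + 1156) + 9012)) = sqrt(-11341 + (-8546 + 9012)) = sqrt(-11341 + 466) = sqrt(-10875) = 5*I*sqrt(435)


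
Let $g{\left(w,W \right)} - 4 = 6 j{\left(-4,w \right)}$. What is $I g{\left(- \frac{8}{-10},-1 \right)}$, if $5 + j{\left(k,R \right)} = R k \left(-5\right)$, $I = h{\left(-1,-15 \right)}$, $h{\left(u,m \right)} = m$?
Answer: $-1050$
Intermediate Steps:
$I = -15$
$j{\left(k,R \right)} = -5 - 5 R k$ ($j{\left(k,R \right)} = -5 + R k \left(-5\right) = -5 - 5 R k$)
$g{\left(w,W \right)} = -26 + 120 w$ ($g{\left(w,W \right)} = 4 + 6 \left(-5 - 5 w \left(-4\right)\right) = 4 + 6 \left(-5 + 20 w\right) = 4 + \left(-30 + 120 w\right) = -26 + 120 w$)
$I g{\left(- \frac{8}{-10},-1 \right)} = - 15 \left(-26 + 120 \left(- \frac{8}{-10}\right)\right) = - 15 \left(-26 + 120 \left(\left(-8\right) \left(- \frac{1}{10}\right)\right)\right) = - 15 \left(-26 + 120 \cdot \frac{4}{5}\right) = - 15 \left(-26 + 96\right) = \left(-15\right) 70 = -1050$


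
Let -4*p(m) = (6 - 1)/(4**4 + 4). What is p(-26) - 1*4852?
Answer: -1009217/208 ≈ -4852.0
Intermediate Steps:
p(m) = -1/208 (p(m) = -(6 - 1)/(4*(4**4 + 4)) = -5/(4*(256 + 4)) = -5/(4*260) = -1/4*1/52 = -1/208)
p(-26) - 1*4852 = -1/208 - 1*4852 = -1/208 - 4852 = -1009217/208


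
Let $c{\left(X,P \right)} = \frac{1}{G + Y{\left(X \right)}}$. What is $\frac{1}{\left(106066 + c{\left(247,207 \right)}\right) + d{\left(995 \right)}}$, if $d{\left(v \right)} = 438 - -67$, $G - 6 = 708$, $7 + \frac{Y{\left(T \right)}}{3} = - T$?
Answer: $\frac{48}{5115407} \approx 9.3834 \cdot 10^{-6}$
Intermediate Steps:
$Y{\left(T \right)} = -21 - 3 T$ ($Y{\left(T \right)} = -21 + 3 \left(- T\right) = -21 - 3 T$)
$G = 714$ ($G = 6 + 708 = 714$)
$c{\left(X,P \right)} = \frac{1}{693 - 3 X}$ ($c{\left(X,P \right)} = \frac{1}{714 - \left(21 + 3 X\right)} = \frac{1}{693 - 3 X}$)
$d{\left(v \right)} = 505$ ($d{\left(v \right)} = 438 + 67 = 505$)
$\frac{1}{\left(106066 + c{\left(247,207 \right)}\right) + d{\left(995 \right)}} = \frac{1}{\left(106066 - \frac{1}{-693 + 3 \cdot 247}\right) + 505} = \frac{1}{\left(106066 - \frac{1}{-693 + 741}\right) + 505} = \frac{1}{\left(106066 - \frac{1}{48}\right) + 505} = \frac{1}{\frac{5091167}{48} + 505} = \frac{1}{\frac{5115407}{48}} = \frac{48}{5115407}$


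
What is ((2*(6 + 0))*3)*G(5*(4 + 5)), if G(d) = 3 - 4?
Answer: -36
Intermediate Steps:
G(d) = -1
((2*(6 + 0))*3)*G(5*(4 + 5)) = ((2*(6 + 0))*3)*(-1) = ((2*6)*3)*(-1) = (12*3)*(-1) = 36*(-1) = -36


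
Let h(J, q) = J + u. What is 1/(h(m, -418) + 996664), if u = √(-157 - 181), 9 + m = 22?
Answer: 996677/993365042667 - 13*I*√2/993365042667 ≈ 1.0033e-6 - 1.8508e-11*I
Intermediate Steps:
m = 13 (m = -9 + 22 = 13)
u = 13*I*√2 (u = √(-338) = 13*I*√2 ≈ 18.385*I)
h(J, q) = J + 13*I*√2
1/(h(m, -418) + 996664) = 1/((13 + 13*I*√2) + 996664) = 1/(996677 + 13*I*√2)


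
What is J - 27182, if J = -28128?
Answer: -55310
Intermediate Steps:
J - 27182 = -28128 - 27182 = -55310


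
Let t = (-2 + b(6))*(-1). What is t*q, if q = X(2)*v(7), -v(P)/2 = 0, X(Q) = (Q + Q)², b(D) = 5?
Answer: 0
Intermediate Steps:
X(Q) = 4*Q² (X(Q) = (2*Q)² = 4*Q²)
v(P) = 0 (v(P) = -2*0 = 0)
t = -3 (t = (-2 + 5)*(-1) = 3*(-1) = -3)
q = 0 (q = (4*2²)*0 = (4*4)*0 = 16*0 = 0)
t*q = -3*0 = 0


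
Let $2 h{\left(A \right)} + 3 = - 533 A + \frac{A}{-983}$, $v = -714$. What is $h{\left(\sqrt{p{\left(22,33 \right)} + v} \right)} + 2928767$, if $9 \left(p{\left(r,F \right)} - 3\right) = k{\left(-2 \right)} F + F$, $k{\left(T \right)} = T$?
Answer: $\frac{5857531}{2} - \frac{1047880 i \sqrt{402}}{2949} \approx 2.9288 \cdot 10^{6} - 7124.4 i$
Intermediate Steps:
$p{\left(r,F \right)} = 3 - \frac{F}{9}$ ($p{\left(r,F \right)} = 3 + \frac{- 2 F + F}{9} = 3 + \frac{\left(-1\right) F}{9} = 3 - \frac{F}{9}$)
$h{\left(A \right)} = - \frac{3}{2} - \frac{261970 A}{983}$ ($h{\left(A \right)} = - \frac{3}{2} + \frac{- 533 A + \frac{A}{-983}}{2} = - \frac{3}{2} + \frac{- 533 A + A \left(- \frac{1}{983}\right)}{2} = - \frac{3}{2} + \frac{- 533 A - \frac{A}{983}}{2} = - \frac{3}{2} + \frac{\left(- \frac{523940}{983}\right) A}{2} = - \frac{3}{2} - \frac{261970 A}{983}$)
$h{\left(\sqrt{p{\left(22,33 \right)} + v} \right)} + 2928767 = \left(- \frac{3}{2} - \frac{261970 \sqrt{\left(3 - \frac{11}{3}\right) - 714}}{983}\right) + 2928767 = \left(- \frac{3}{2} - \frac{261970 \sqrt{- \frac{2}{3} - 714}}{983}\right) + 2928767 = \left(- \frac{3}{2} - \frac{261970 \sqrt{- \frac{2144}{3}}}{983}\right) + 2928767 = \left(- \frac{3}{2} - \frac{261970 \frac{4 i \sqrt{402}}{3}}{983}\right) + 2928767 = \left(- \frac{3}{2} - \frac{1047880 i \sqrt{402}}{2949}\right) + 2928767 = \frac{5857531}{2} - \frac{1047880 i \sqrt{402}}{2949}$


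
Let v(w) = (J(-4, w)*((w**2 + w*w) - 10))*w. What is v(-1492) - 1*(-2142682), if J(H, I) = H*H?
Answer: -106278818214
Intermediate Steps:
J(H, I) = H**2
v(w) = w*(-160 + 32*w**2) (v(w) = ((-4)**2*((w**2 + w*w) - 10))*w = (16*((w**2 + w**2) - 10))*w = (16*(2*w**2 - 10))*w = (16*(-10 + 2*w**2))*w = (-160 + 32*w**2)*w = w*(-160 + 32*w**2))
v(-1492) - 1*(-2142682) = 32*(-1492)*(-5 + (-1492)**2) - 1*(-2142682) = 32*(-1492)*(-5 + 2226064) + 2142682 = 32*(-1492)*2226059 + 2142682 = -106280960896 + 2142682 = -106278818214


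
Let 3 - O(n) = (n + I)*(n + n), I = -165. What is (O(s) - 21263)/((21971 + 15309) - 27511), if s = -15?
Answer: -26660/9769 ≈ -2.7290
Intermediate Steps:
O(n) = 3 - 2*n*(-165 + n) (O(n) = 3 - (n - 165)*(n + n) = 3 - (-165 + n)*2*n = 3 - 2*n*(-165 + n))
(O(s) - 21263)/((21971 + 15309) - 27511) = ((3 - 2*(-15)**2 + 330*(-15)) - 21263)/((21971 + 15309) - 27511) = ((3 - 2*225 - 4950) - 21263)/(37280 - 27511) = ((3 - 450 - 4950) - 21263)/9769 = (-5397 - 21263)*(1/9769) = -26660*1/9769 = -26660/9769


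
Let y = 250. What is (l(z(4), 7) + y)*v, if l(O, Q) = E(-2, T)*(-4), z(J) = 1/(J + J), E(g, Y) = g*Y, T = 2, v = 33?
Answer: 8778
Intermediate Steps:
E(g, Y) = Y*g
z(J) = 1/(2*J)
l(O, Q) = 16 (l(O, Q) = (2*(-2))*(-4) = -4*(-4) = 16)
(l(z(4), 7) + y)*v = (16 + 250)*33 = 266*33 = 8778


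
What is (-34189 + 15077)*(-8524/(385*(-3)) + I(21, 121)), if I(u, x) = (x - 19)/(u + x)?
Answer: -12692451208/82005 ≈ -1.5478e+5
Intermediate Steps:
I(u, x) = (-19 + x)/(u + x)
(-34189 + 15077)*(-8524/(385*(-3)) + I(21, 121)) = (-34189 + 15077)*(-8524/(385*(-3)) + (-19 + 121)/(21 + 121)) = -19112*(-8524/(-1155) + 102/142) = -19112*(-8524*(-1/1155) + (1/142)*102) = -19112*(8524/1155 + 51/71) = -19112*664109/82005 = -12692451208/82005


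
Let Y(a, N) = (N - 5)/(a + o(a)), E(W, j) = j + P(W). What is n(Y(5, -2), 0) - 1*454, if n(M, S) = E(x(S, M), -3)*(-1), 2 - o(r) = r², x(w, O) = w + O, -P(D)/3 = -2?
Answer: -457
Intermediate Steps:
P(D) = 6 (P(D) = -3*(-2) = 6)
x(w, O) = O + w
E(W, j) = 6 + j (E(W, j) = j + 6 = 6 + j)
o(r) = 2 - r²
Y(a, N) = (-5 + N)/(2 + a - a²) (Y(a, N) = (N - 5)/(a + (2 - a²)) = (-5 + N)/(2 + a - a²))
n(M, S) = -3 (n(M, S) = (6 - 3)*(-1) = 3*(-1) = -3)
n(Y(5, -2), 0) - 1*454 = -3 - 1*454 = -3 - 454 = -457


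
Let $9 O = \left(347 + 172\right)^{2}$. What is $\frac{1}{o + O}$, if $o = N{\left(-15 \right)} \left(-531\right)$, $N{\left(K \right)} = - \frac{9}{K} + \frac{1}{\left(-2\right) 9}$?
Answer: $\frac{10}{296399} \approx 3.3738 \cdot 10^{-5}$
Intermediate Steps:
$N{\left(K \right)} = - \frac{1}{18} - \frac{9}{K}$ ($N{\left(K \right)} = - \frac{9}{K} - \frac{1}{18} = - \frac{1}{18} - \frac{9}{K}$)
$o = - \frac{2891}{10}$ ($o = \frac{-162 - -15}{18 \left(-15\right)} \left(-531\right) = \frac{1}{18} \left(- \frac{1}{15}\right) \left(-162 + 15\right) \left(-531\right) = \frac{1}{18} \left(- \frac{1}{15}\right) \left(-147\right) \left(-531\right) = \frac{49}{90} \left(-531\right) = - \frac{2891}{10} \approx -289.1$)
$O = 29929$ ($O = \frac{\left(347 + 172\right)^{2}}{9} = \frac{519^{2}}{9} = \frac{1}{9} \cdot 269361 = 29929$)
$\frac{1}{o + O} = \frac{1}{- \frac{2891}{10} + 29929} = \frac{1}{\frac{296399}{10}} = \frac{10}{296399}$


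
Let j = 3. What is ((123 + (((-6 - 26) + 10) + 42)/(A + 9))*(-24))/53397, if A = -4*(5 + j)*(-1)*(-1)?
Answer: -22472/409377 ≈ -0.054893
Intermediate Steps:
A = -32 (A = -4*(5 + 3)*(-1)*(-1) = -32*(-1)*(-1) = -4*(-8)*(-1) = 32*(-1) = -32)
((123 + (((-6 - 26) + 10) + 42)/(A + 9))*(-24))/53397 = ((123 + (((-6 - 26) + 10) + 42)/(-32 + 9))*(-24))/53397 = ((123 + ((-32 + 10) + 42)/(-23))*(-24))*(1/53397) = ((123 + (-22 + 42)*(-1/23))*(-24))*(1/53397) = ((123 + 20*(-1/23))*(-24))*(1/53397) = ((123 - 20/23)*(-24))*(1/53397) = ((2809/23)*(-24))*(1/53397) = -67416/23*1/53397 = -22472/409377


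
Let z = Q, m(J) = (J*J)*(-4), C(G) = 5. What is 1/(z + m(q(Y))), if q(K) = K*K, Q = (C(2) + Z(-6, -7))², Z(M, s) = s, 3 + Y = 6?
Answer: -1/320 ≈ -0.0031250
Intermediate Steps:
Y = 3 (Y = -3 + 6 = 3)
Q = 4 (Q = (5 - 7)² = (-2)² = 4)
q(K) = K²
m(J) = -4*J² (m(J) = J²*(-4) = -4*J²)
z = 4
1/(z + m(q(Y))) = 1/(4 - 4*(3²)²) = 1/(4 - 4*9²) = 1/(4 - 4*81) = 1/(4 - 324) = 1/(-320) = -1/320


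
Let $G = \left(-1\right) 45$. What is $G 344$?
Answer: $-15480$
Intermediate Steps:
$G = -45$
$G 344 = \left(-45\right) 344 = -15480$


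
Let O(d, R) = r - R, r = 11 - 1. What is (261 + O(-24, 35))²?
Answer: 55696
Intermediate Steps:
r = 10
O(d, R) = 10 - R
(261 + O(-24, 35))² = (261 + (10 - 1*35))² = (261 + (10 - 35))² = (261 - 25)² = 236² = 55696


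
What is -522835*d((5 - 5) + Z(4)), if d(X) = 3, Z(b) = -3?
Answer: -1568505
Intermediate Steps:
-522835*d((5 - 5) + Z(4)) = -522835*3 = -1568505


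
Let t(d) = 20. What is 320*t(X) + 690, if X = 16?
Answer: 7090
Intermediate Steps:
320*t(X) + 690 = 320*20 + 690 = 6400 + 690 = 7090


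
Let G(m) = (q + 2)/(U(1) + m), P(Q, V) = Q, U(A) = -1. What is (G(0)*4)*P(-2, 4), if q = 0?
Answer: 16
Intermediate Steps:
G(m) = 2/(-1 + m) (G(m) = (0 + 2)/(-1 + m) = 2/(-1 + m))
(G(0)*4)*P(-2, 4) = ((2/(-1 + 0))*4)*(-2) = ((2/(-1))*4)*(-2) = ((2*(-1))*4)*(-2) = -2*4*(-2) = -8*(-2) = 16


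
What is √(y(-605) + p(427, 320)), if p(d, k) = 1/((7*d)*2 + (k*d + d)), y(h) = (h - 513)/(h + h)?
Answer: 2*√571913650210/1573495 ≈ 0.96124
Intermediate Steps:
y(h) = (-513 + h)/(2*h) (y(h) = (-513 + h)/((2*h)) = (-513 + h)*(1/(2*h)) = (-513 + h)/(2*h))
p(d, k) = 1/(15*d + d*k) (p(d, k) = 1/(14*d + (d*k + d)) = 1/(14*d + (d + d*k)) = 1/(15*d + d*k))
√(y(-605) + p(427, 320)) = √((½)*(-513 - 605)/(-605) + 1/(427*(15 + 320))) = √((½)*(-1/605)*(-1118) + (1/427)/335) = √(559/605 + (1/427)*(1/335)) = √(559/605 + 1/143045) = √(15992552/17308445) = 2*√571913650210/1573495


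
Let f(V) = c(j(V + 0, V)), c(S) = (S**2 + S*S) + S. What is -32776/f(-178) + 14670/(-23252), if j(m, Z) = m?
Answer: -422276213/367323470 ≈ -1.1496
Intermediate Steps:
c(S) = S + 2*S**2 (c(S) = (S**2 + S**2) + S = 2*S**2 + S = S + 2*S**2)
f(V) = V*(1 + 2*V) (f(V) = (V + 0)*(1 + 2*(V + 0)) = V*(1 + 2*V))
-32776/f(-178) + 14670/(-23252) = -32776*(-1/(178*(1 + 2*(-178)))) + 14670/(-23252) = -32776*(-1/(178*(1 - 356))) + 14670*(-1/23252) = -32776/((-178*(-355))) - 7335/11626 = -32776/63190 - 7335/11626 = -32776*1/63190 - 7335/11626 = -16388/31595 - 7335/11626 = -422276213/367323470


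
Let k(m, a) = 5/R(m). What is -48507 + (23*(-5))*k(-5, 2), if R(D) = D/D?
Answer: -49082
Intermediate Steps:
R(D) = 1
k(m, a) = 5 (k(m, a) = 5/1 = 5*1 = 5)
-48507 + (23*(-5))*k(-5, 2) = -48507 + (23*(-5))*5 = -48507 - 115*5 = -48507 - 575 = -49082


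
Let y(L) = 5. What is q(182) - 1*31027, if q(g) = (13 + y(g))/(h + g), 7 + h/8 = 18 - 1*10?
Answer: -2947556/95 ≈ -31027.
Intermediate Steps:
h = 8 (h = -56 + 8*(18 - 1*10) = -56 + 8*(18 - 10) = -56 + 8*8 = -56 + 64 = 8)
q(g) = 18/(8 + g) (q(g) = (13 + 5)/(8 + g) = 18/(8 + g))
q(182) - 1*31027 = 18/(8 + 182) - 1*31027 = 18/190 - 31027 = 18*(1/190) - 31027 = 9/95 - 31027 = -2947556/95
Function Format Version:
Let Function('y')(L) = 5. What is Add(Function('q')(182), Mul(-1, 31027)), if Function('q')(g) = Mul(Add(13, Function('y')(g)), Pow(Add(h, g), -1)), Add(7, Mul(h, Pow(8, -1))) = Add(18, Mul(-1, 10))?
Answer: Rational(-2947556, 95) ≈ -31027.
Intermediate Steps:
h = 8 (h = Add(-56, Mul(8, Add(18, Mul(-1, 10)))) = Add(-56, Mul(8, Add(18, -10))) = Add(-56, Mul(8, 8)) = Add(-56, 64) = 8)
Function('q')(g) = Mul(18, Pow(Add(8, g), -1)) (Function('q')(g) = Mul(Add(13, 5), Pow(Add(8, g), -1)) = Mul(18, Pow(Add(8, g), -1)))
Add(Function('q')(182), Mul(-1, 31027)) = Add(Mul(18, Pow(Add(8, 182), -1)), Mul(-1, 31027)) = Add(Mul(18, Pow(190, -1)), -31027) = Add(Mul(18, Rational(1, 190)), -31027) = Add(Rational(9, 95), -31027) = Rational(-2947556, 95)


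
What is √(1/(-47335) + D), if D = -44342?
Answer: I*√99352783908285/47335 ≈ 210.58*I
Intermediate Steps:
√(1/(-47335) + D) = √(1/(-47335) - 44342) = √(-1/47335 - 44342) = √(-2098928571/47335) = I*√99352783908285/47335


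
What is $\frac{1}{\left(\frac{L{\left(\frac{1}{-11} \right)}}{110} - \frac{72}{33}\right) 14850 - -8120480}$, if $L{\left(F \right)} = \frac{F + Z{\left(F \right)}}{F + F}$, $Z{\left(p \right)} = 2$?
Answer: $\frac{2}{16173325} \approx 1.2366 \cdot 10^{-7}$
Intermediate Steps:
$L{\left(F \right)} = \frac{2 + F}{2 F}$ ($L{\left(F \right)} = \frac{F + 2}{F + F} = \frac{2 + F}{2 F}$)
$\frac{1}{\left(\frac{L{\left(\frac{1}{-11} \right)}}{110} - \frac{72}{33}\right) 14850 - -8120480} = \frac{1}{\left(\frac{\frac{1}{2} \frac{1}{\frac{1}{-11}} \left(2 + \frac{1}{-11}\right)}{110} - \frac{72}{33}\right) 14850 - -8120480} = \frac{1}{\left(\frac{2 - \frac{1}{11}}{2 \left(- \frac{1}{11}\right)} \frac{1}{110} - \frac{24}{11}\right) 14850 + 8120480} = \frac{1}{\left(\frac{1}{2} \left(-11\right) \frac{21}{11} \cdot \frac{1}{110} - \frac{24}{11}\right) 14850 + 8120480} = \frac{1}{\left(\left(- \frac{21}{2}\right) \frac{1}{110} - \frac{24}{11}\right) 14850 + 8120480} = \frac{1}{\left(- \frac{21}{220} - \frac{24}{11}\right) 14850 + 8120480} = \frac{1}{\left(- \frac{501}{220}\right) 14850 + 8120480} = \frac{1}{- \frac{67635}{2} + 8120480} = \frac{1}{\frac{16173325}{2}} = \frac{2}{16173325}$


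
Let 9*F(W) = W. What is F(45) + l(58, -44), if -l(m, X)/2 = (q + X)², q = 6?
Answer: -2883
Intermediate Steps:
F(W) = W/9
l(m, X) = -2*(6 + X)²
F(45) + l(58, -44) = (⅑)*45 - 2*(6 - 44)² = 5 - 2*(-38)² = 5 - 2*1444 = 5 - 2888 = -2883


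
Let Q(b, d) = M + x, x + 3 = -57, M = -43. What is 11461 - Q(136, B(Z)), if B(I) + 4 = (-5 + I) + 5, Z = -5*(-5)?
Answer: 11564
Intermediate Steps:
x = -60 (x = -3 - 57 = -60)
Z = 25
B(I) = -4 + I (B(I) = -4 + ((-5 + I) + 5) = -4 + I)
Q(b, d) = -103 (Q(b, d) = -43 - 60 = -103)
11461 - Q(136, B(Z)) = 11461 - 1*(-103) = 11461 + 103 = 11564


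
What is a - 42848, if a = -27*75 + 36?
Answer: -44837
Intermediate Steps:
a = -1989 (a = -2025 + 36 = -1989)
a - 42848 = -1989 - 42848 = -44837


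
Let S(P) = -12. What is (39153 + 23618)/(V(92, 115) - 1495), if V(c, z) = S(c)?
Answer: -62771/1507 ≈ -41.653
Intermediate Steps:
V(c, z) = -12
(39153 + 23618)/(V(92, 115) - 1495) = (39153 + 23618)/(-12 - 1495) = 62771/(-1507) = 62771*(-1/1507) = -62771/1507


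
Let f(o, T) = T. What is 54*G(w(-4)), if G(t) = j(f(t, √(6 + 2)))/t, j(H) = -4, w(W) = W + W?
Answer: 27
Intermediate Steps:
w(W) = 2*W
G(t) = -4/t
54*G(w(-4)) = 54*(-4/(2*(-4))) = 54*(-4/(-8)) = 54*(-4*(-⅛)) = 54*(½) = 27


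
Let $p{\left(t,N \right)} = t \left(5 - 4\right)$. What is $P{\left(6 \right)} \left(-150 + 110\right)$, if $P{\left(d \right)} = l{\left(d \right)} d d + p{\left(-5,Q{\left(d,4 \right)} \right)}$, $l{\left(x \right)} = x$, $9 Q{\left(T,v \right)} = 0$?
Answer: $-8440$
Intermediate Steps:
$Q{\left(T,v \right)} = 0$ ($Q{\left(T,v \right)} = \frac{1}{9} \cdot 0 = 0$)
$p{\left(t,N \right)} = t$ ($p{\left(t,N \right)} = t 1 = t$)
$P{\left(d \right)} = -5 + d^{3}$ ($P{\left(d \right)} = d d d - 5 = d^{2} d - 5 = d^{3} - 5 = -5 + d^{3}$)
$P{\left(6 \right)} \left(-150 + 110\right) = \left(-5 + 6^{3}\right) \left(-150 + 110\right) = \left(-5 + 216\right) \left(-40\right) = 211 \left(-40\right) = -8440$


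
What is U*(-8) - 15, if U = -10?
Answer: 65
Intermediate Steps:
U*(-8) - 15 = -10*(-8) - 15 = 80 - 15 = 65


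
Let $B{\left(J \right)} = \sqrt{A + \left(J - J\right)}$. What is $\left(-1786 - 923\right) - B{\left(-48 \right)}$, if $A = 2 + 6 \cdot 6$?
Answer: $-2709 - \sqrt{38} \approx -2715.2$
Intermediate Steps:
$A = 38$ ($A = 2 + 36 = 38$)
$B{\left(J \right)} = \sqrt{38}$ ($B{\left(J \right)} = \sqrt{38 + \left(J - J\right)} = \sqrt{38 + 0} = \sqrt{38}$)
$\left(-1786 - 923\right) - B{\left(-48 \right)} = \left(-1786 - 923\right) - \sqrt{38} = -2709 - \sqrt{38}$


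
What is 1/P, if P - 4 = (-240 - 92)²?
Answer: 1/110228 ≈ 9.0721e-6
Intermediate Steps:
P = 110228 (P = 4 + (-240 - 92)² = 4 + (-332)² = 4 + 110224 = 110228)
1/P = 1/110228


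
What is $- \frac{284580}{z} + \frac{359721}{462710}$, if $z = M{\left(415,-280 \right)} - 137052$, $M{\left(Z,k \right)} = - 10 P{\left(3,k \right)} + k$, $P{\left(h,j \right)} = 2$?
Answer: $\frac{3772633554}{1324044665} \approx 2.8493$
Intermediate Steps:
$M{\left(Z,k \right)} = -20 + k$ ($M{\left(Z,k \right)} = \left(-10\right) 2 + k = -20 + k$)
$z = -137352$ ($z = \left(-20 - 280\right) - 137052 = -300 - 137052 = -137352$)
$- \frac{284580}{z} + \frac{359721}{462710} = - \frac{284580}{-137352} + \frac{359721}{462710} = \left(-284580\right) \left(- \frac{1}{137352}\right) + 359721 \cdot \frac{1}{462710} = \frac{23715}{11446} + \frac{359721}{462710} = \frac{3772633554}{1324044665}$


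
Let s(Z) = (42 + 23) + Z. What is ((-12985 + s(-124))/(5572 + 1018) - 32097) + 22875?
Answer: -30393012/3295 ≈ -9224.0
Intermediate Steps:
s(Z) = 65 + Z
((-12985 + s(-124))/(5572 + 1018) - 32097) + 22875 = ((-12985 + (65 - 124))/(5572 + 1018) - 32097) + 22875 = ((-12985 - 59)/6590 - 32097) + 22875 = (-13044*1/6590 - 32097) + 22875 = (-6522/3295 - 32097) + 22875 = -105766137/3295 + 22875 = -30393012/3295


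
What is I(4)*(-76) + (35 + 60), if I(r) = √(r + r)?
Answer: 95 - 152*√2 ≈ -119.96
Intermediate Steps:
I(r) = √2*√r (I(r) = √(2*r) = √2*√r)
I(4)*(-76) + (35 + 60) = (√2*√4)*(-76) + (35 + 60) = (√2*2)*(-76) + 95 = (2*√2)*(-76) + 95 = -152*√2 + 95 = 95 - 152*√2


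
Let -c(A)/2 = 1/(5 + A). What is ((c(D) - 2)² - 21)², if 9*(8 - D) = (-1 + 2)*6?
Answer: 499477801/1874161 ≈ 266.51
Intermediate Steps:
D = 22/3 (D = 8 - (-1 + 2)*6/9 = 8 - 6/9 = 8 - ⅑*6 = 8 - ⅔ = 22/3 ≈ 7.3333)
c(A) = -2/(5 + A)
((c(D) - 2)² - 21)² = ((-2/(5 + 22/3) - 2)² - 21)² = ((-2/37/3 - 2)² - 21)² = ((-2*3/37 - 2)² - 21)² = ((-6/37 - 2)² - 21)² = ((-80/37)² - 21)² = (6400/1369 - 21)² = (-22349/1369)² = 499477801/1874161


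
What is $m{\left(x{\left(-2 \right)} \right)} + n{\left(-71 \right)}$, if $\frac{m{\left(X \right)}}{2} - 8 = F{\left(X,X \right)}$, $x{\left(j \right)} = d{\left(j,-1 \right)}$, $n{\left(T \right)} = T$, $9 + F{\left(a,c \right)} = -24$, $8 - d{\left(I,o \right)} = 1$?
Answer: $-121$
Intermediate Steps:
$d{\left(I,o \right)} = 7$ ($d{\left(I,o \right)} = 8 - 1 = 7$)
$F{\left(a,c \right)} = -33$ ($F{\left(a,c \right)} = -9 - 24 = -33$)
$x{\left(j \right)} = 7$
$m{\left(X \right)} = -50$ ($m{\left(X \right)} = 16 + 2 \left(-33\right) = 16 - 66 = -50$)
$m{\left(x{\left(-2 \right)} \right)} + n{\left(-71 \right)} = -50 - 71 = -121$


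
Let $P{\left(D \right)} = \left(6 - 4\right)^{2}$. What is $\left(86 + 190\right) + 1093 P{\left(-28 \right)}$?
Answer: $4648$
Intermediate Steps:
$P{\left(D \right)} = 4$ ($P{\left(D \right)} = 2^{2} = 4$)
$\left(86 + 190\right) + 1093 P{\left(-28 \right)} = \left(86 + 190\right) + 1093 \cdot 4 = 276 + 4372 = 4648$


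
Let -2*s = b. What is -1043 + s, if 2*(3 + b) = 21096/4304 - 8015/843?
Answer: -1887333565/1814136 ≈ -1040.3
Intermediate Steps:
b = -4810283/907068 (b = -3 + (21096/4304 - 8015/843)/2 = -3 + (21096*(1/4304) - 8015*1/843)/2 = -3 + (2637/538 - 8015/843)/2 = -3 + (½)*(-2089079/453534) = -3 - 2089079/907068 = -4810283/907068 ≈ -5.3031)
s = 4810283/1814136 (s = -½*(-4810283/907068) = 4810283/1814136 ≈ 2.6516)
-1043 + s = -1043 + 4810283/1814136 = -1887333565/1814136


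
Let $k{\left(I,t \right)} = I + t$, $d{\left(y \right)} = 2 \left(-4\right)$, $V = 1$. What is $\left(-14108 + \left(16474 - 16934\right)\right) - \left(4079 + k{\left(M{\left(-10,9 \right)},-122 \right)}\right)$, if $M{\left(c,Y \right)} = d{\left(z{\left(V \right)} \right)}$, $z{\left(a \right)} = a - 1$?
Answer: $-18517$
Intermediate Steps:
$z{\left(a \right)} = -1 + a$
$d{\left(y \right)} = -8$
$M{\left(c,Y \right)} = -8$
$\left(-14108 + \left(16474 - 16934\right)\right) - \left(4079 + k{\left(M{\left(-10,9 \right)},-122 \right)}\right) = \left(-14108 + \left(16474 - 16934\right)\right) - 3949 = \left(-14108 - 460\right) - 3949 = -14568 + \left(-4079 + 130\right) = -14568 - 3949 = -18517$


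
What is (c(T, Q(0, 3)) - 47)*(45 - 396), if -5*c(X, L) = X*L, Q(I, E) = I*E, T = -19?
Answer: 16497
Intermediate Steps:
Q(I, E) = E*I
c(X, L) = -L*X/5 (c(X, L) = -X*L/5 = -L*X/5)
(c(T, Q(0, 3)) - 47)*(45 - 396) = (-⅕*3*0*(-19) - 47)*(45 - 396) = (-⅕*0*(-19) - 47)*(-351) = (0 - 47)*(-351) = -47*(-351) = 16497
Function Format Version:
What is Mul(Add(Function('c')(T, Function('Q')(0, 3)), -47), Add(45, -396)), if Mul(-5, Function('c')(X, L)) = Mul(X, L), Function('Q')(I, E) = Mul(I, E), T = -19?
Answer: 16497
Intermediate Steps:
Function('Q')(I, E) = Mul(E, I)
Function('c')(X, L) = Mul(Rational(-1, 5), L, X) (Function('c')(X, L) = Mul(Rational(-1, 5), Mul(X, L)) = Mul(Rational(-1, 5), Mul(L, X)) = Mul(Rational(-1, 5), L, X))
Mul(Add(Function('c')(T, Function('Q')(0, 3)), -47), Add(45, -396)) = Mul(Add(Mul(Rational(-1, 5), Mul(3, 0), -19), -47), Add(45, -396)) = Mul(Add(Mul(Rational(-1, 5), 0, -19), -47), -351) = Mul(Add(0, -47), -351) = Mul(-47, -351) = 16497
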